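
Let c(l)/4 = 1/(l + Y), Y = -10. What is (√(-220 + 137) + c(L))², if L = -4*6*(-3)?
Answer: -79759/961 + 4*I*√83/31 ≈ -82.996 + 1.1755*I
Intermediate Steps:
L = 72 (L = -24*(-3) = 72)
c(l) = 4/(-10 + l) (c(l) = 4/(l - 10) = 4/(-10 + l))
(√(-220 + 137) + c(L))² = (√(-220 + 137) + 4/(-10 + 72))² = (√(-83) + 4/62)² = (I*√83 + 4*(1/62))² = (I*√83 + 2/31)² = (2/31 + I*√83)²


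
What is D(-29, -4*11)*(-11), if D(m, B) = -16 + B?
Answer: 660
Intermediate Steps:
D(-29, -4*11)*(-11) = (-16 - 4*11)*(-11) = (-16 - 44)*(-11) = -60*(-11) = 660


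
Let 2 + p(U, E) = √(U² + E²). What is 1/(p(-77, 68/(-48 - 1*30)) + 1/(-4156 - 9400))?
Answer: 559034162388/1656289973267791 + 7166840304*√9019165/1656289973267791 ≈ 0.013332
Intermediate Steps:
p(U, E) = -2 + √(E² + U²) (p(U, E) = -2 + √(U² + E²) = -2 + √(E² + U²))
1/(p(-77, 68/(-48 - 1*30)) + 1/(-4156 - 9400)) = 1/((-2 + √((68/(-48 - 1*30))² + (-77)²)) + 1/(-4156 - 9400)) = 1/((-2 + √((68/(-48 - 30))² + 5929)) + 1/(-13556)) = 1/((-2 + √((68/(-78))² + 5929)) - 1/13556) = 1/((-2 + √((68*(-1/78))² + 5929)) - 1/13556) = 1/((-2 + √((-34/39)² + 5929)) - 1/13556) = 1/((-2 + √(1156/1521 + 5929)) - 1/13556) = 1/((-2 + √(9019165/1521)) - 1/13556) = 1/((-2 + √9019165/39) - 1/13556) = 1/(-27113/13556 + √9019165/39)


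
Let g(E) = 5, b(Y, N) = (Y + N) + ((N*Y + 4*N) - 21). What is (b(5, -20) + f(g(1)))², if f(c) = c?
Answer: 44521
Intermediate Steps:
b(Y, N) = -21 + Y + 5*N + N*Y (b(Y, N) = (N + Y) + ((4*N + N*Y) - 21) = (N + Y) + (-21 + 4*N + N*Y) = -21 + Y + 5*N + N*Y)
(b(5, -20) + f(g(1)))² = ((-21 + 5 + 5*(-20) - 20*5) + 5)² = ((-21 + 5 - 100 - 100) + 5)² = (-216 + 5)² = (-211)² = 44521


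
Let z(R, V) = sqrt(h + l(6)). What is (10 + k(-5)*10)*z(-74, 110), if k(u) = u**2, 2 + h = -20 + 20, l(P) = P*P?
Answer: 260*sqrt(34) ≈ 1516.0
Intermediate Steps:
l(P) = P**2
h = -2 (h = -2 + (-20 + 20) = -2 + 0 = -2)
z(R, V) = sqrt(34) (z(R, V) = sqrt(-2 + 6**2) = sqrt(-2 + 36) = sqrt(34))
(10 + k(-5)*10)*z(-74, 110) = (10 + (-5)**2*10)*sqrt(34) = (10 + 25*10)*sqrt(34) = (10 + 250)*sqrt(34) = 260*sqrt(34)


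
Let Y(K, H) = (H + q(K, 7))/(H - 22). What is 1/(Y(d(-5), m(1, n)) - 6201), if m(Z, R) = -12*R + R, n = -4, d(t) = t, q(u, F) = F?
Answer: -22/136371 ≈ -0.00016132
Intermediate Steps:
m(Z, R) = -11*R
Y(K, H) = (7 + H)/(-22 + H) (Y(K, H) = (H + 7)/(H - 22) = (7 + H)/(-22 + H))
1/(Y(d(-5), m(1, n)) - 6201) = 1/((7 - 11*(-4))/(-22 - 11*(-4)) - 6201) = 1/((7 + 44)/(-22 + 44) - 6201) = 1/(51/22 - 6201) = 1/(-136371/22) = -22/136371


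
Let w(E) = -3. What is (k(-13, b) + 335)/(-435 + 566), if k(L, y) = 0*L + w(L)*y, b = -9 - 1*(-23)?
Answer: 293/131 ≈ 2.2366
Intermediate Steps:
b = 14 (b = -9 + 23 = 14)
k(L, y) = -3*y (k(L, y) = 0*L - 3*y = 0 - 3*y = -3*y)
(k(-13, b) + 335)/(-435 + 566) = (-3*14 + 335)/(-435 + 566) = (-42 + 335)/131 = 293*(1/131) = 293/131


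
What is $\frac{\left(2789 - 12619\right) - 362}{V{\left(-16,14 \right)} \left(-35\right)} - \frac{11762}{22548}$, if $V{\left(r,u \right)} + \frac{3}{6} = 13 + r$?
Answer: $- \frac{4719389}{56370} \approx -83.722$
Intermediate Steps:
$V{\left(r,u \right)} = \frac{25}{2} + r$ ($V{\left(r,u \right)} = - \frac{1}{2} + \left(13 + r\right) = \frac{25}{2} + r$)
$\frac{\left(2789 - 12619\right) - 362}{V{\left(-16,14 \right)} \left(-35\right)} - \frac{11762}{22548} = \frac{\left(2789 - 12619\right) - 362}{\left(\frac{25}{2} - 16\right) \left(-35\right)} - \frac{11762}{22548} = \frac{-9830 - 362}{\left(- \frac{7}{2}\right) \left(-35\right)} - \frac{5881}{11274} = - \frac{10192}{\frac{245}{2}} - \frac{5881}{11274} = \left(-10192\right) \frac{2}{245} - \frac{5881}{11274} = - \frac{416}{5} - \frac{5881}{11274} = - \frac{4719389}{56370}$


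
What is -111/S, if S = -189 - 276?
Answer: 37/155 ≈ 0.23871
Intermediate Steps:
S = -465
-111/S = -111/(-465) = -111*(-1/465) = 37/155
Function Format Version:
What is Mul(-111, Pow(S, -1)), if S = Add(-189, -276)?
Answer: Rational(37, 155) ≈ 0.23871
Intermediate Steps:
S = -465
Mul(-111, Pow(S, -1)) = Mul(-111, Pow(-465, -1)) = Mul(-111, Rational(-1, 465)) = Rational(37, 155)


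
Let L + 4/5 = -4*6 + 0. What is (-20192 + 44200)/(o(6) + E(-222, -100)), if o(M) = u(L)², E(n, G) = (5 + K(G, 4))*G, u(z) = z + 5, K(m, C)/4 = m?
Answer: 600200/997301 ≈ 0.60182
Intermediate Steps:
K(m, C) = 4*m
L = -124/5 (L = -⅘ + (-4*6 + 0) = -⅘ + (-24 + 0) = -⅘ - 24 = -124/5 ≈ -24.800)
u(z) = 5 + z
E(n, G) = G*(5 + 4*G) (E(n, G) = (5 + 4*G)*G = G*(5 + 4*G))
o(M) = 9801/25 (o(M) = (5 - 124/5)² = (-99/5)² = 9801/25)
(-20192 + 44200)/(o(6) + E(-222, -100)) = (-20192 + 44200)/(9801/25 - 100*(5 + 4*(-100))) = 24008/(9801/25 - 100*(5 - 400)) = 24008/(9801/25 - 100*(-395)) = 24008/(9801/25 + 39500) = 24008/(997301/25) = 24008*(25/997301) = 600200/997301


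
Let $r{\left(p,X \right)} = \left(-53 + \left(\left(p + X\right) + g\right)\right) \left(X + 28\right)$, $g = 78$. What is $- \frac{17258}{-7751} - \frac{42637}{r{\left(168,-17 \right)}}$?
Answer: $- \frac{297067899}{15005936} \approx -19.797$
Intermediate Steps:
$r{\left(p,X \right)} = \left(28 + X\right) \left(25 + X + p\right)$ ($r{\left(p,X \right)} = \left(-53 + \left(\left(p + X\right) + 78\right)\right) \left(X + 28\right) = \left(-53 + \left(\left(X + p\right) + 78\right)\right) \left(28 + X\right) = \left(-53 + \left(78 + X + p\right)\right) \left(28 + X\right) = \left(25 + X + p\right) \left(28 + X\right) = \left(28 + X\right) \left(25 + X + p\right)$)
$- \frac{17258}{-7751} - \frac{42637}{r{\left(168,-17 \right)}} = - \frac{17258}{-7751} - \frac{42637}{700 + \left(-17\right)^{2} + 28 \cdot 168 + 53 \left(-17\right) - 2856} = \left(-17258\right) \left(- \frac{1}{7751}\right) - \frac{42637}{700 + 289 + 4704 - 901 - 2856} = \frac{17258}{7751} - \frac{42637}{1936} = - \frac{297067899}{15005936}$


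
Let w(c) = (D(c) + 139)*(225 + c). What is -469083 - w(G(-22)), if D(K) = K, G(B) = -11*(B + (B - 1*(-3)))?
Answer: -867923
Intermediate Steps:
G(B) = -33 - 22*B (G(B) = -11*(B + (B + 3)) = -11*(B + (3 + B)) = -11*(3 + 2*B) = -33 - 22*B)
w(c) = (139 + c)*(225 + c) (w(c) = (c + 139)*(225 + c) = (139 + c)*(225 + c))
-469083 - w(G(-22)) = -469083 - (31275 + (-33 - 22*(-22))² + 364*(-33 - 22*(-22))) = -469083 - (31275 + (-33 + 484)² + 364*(-33 + 484)) = -469083 - (31275 + 451² + 364*451) = -469083 - (31275 + 203401 + 164164) = -469083 - 1*398840 = -469083 - 398840 = -867923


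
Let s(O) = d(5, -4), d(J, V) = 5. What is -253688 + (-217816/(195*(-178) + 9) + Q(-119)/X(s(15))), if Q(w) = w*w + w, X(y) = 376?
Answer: -1654722145015/6523788 ≈ -2.5364e+5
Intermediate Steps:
s(O) = 5
Q(w) = w + w² (Q(w) = w² + w = w + w²)
-253688 + (-217816/(195*(-178) + 9) + Q(-119)/X(s(15))) = -253688 + (-217816/(195*(-178) + 9) - 119*(1 - 119)/376) = -253688 + (-217816/(-34710 + 9) - 119*(-118)*(1/376)) = -253688 + (-217816/(-34701) + 14042*(1/376)) = -253688 + (-217816*(-1/34701) + 7021/188) = -253688 + (217816/34701 + 7021/188) = -253688 + 284585129/6523788 = -1654722145015/6523788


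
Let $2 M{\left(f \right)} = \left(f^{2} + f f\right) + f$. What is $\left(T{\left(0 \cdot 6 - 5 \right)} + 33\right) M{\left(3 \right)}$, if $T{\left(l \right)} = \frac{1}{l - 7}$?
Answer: $\frac{2765}{8} \approx 345.63$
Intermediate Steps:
$M{\left(f \right)} = f^{2} + \frac{f}{2}$ ($M{\left(f \right)} = \frac{\left(f^{2} + f f\right) + f}{2} = \frac{\left(f^{2} + f^{2}\right) + f}{2} = \frac{2 f^{2} + f}{2} = \frac{f + 2 f^{2}}{2} = f^{2} + \frac{f}{2}$)
$T{\left(l \right)} = \frac{1}{-7 + l}$
$\left(T{\left(0 \cdot 6 - 5 \right)} + 33\right) M{\left(3 \right)} = \left(\frac{1}{-7 + \left(0 \cdot 6 - 5\right)} + 33\right) 3 \left(\frac{1}{2} + 3\right) = \left(\frac{1}{-7 + \left(0 - 5\right)} + 33\right) 3 \cdot \frac{7}{2} = \left(\frac{1}{-7 - 5} + 33\right) \frac{21}{2} = \left(\frac{1}{-12} + 33\right) \frac{21}{2} = \left(- \frac{1}{12} + 33\right) \frac{21}{2} = \frac{395}{12} \cdot \frac{21}{2} = \frac{2765}{8}$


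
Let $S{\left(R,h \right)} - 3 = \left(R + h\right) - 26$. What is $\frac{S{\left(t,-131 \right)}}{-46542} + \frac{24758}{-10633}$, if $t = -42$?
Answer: $- \frac{575101384}{247440543} \approx -2.3242$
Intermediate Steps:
$S{\left(R,h \right)} = -23 + R + h$ ($S{\left(R,h \right)} = 3 - \left(26 - R - h\right) = 3 + \left(-26 + R + h\right) = -23 + R + h$)
$\frac{S{\left(t,-131 \right)}}{-46542} + \frac{24758}{-10633} = \frac{-23 - 42 - 131}{-46542} + \frac{24758}{-10633} = \left(-196\right) \left(- \frac{1}{46542}\right) + 24758 \left(- \frac{1}{10633}\right) = \frac{98}{23271} - \frac{24758}{10633} = - \frac{575101384}{247440543}$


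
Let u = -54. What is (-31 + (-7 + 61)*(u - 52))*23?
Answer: -132365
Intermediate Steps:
(-31 + (-7 + 61)*(u - 52))*23 = (-31 + (-7 + 61)*(-54 - 52))*23 = (-31 + 54*(-106))*23 = (-31 - 5724)*23 = -5755*23 = -132365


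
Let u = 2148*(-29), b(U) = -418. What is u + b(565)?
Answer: -62710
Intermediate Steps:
u = -62292
u + b(565) = -62292 - 418 = -62710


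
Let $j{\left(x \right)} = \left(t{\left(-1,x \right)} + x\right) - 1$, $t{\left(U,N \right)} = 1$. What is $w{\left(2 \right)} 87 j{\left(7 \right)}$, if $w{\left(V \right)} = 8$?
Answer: $4872$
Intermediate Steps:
$j{\left(x \right)} = x$ ($j{\left(x \right)} = \left(1 + x\right) - 1 = x$)
$w{\left(2 \right)} 87 j{\left(7 \right)} = 8 \cdot 87 \cdot 7 = 696 \cdot 7 = 4872$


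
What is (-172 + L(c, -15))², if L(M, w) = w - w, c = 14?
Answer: 29584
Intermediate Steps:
L(M, w) = 0
(-172 + L(c, -15))² = (-172 + 0)² = (-172)² = 29584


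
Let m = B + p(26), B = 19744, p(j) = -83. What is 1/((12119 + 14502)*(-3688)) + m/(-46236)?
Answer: -482570645041/1134842368632 ≈ -0.42523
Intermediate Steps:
m = 19661 (m = 19744 - 83 = 19661)
1/((12119 + 14502)*(-3688)) + m/(-46236) = 1/((12119 + 14502)*(-3688)) + 19661/(-46236) = -1/3688/26621 + 19661*(-1/46236) = (1/26621)*(-1/3688) - 19661/46236 = -1/98178248 - 19661/46236 = -482570645041/1134842368632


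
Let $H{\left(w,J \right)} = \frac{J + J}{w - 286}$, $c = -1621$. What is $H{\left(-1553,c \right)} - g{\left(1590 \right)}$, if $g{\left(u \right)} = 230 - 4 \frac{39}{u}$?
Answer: $- \frac{111180106}{487335} \approx -228.14$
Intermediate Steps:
$H{\left(w,J \right)} = \frac{2 J}{-286 + w}$
$g{\left(u \right)} = 230 - \frac{156}{u}$
$H{\left(-1553,c \right)} - g{\left(1590 \right)} = 2 \left(-1621\right) \frac{1}{-286 - 1553} - \left(230 - \frac{156}{1590}\right) = 2 \left(-1621\right) \frac{1}{-1839} - \left(230 - \frac{26}{265}\right) = 2 \left(-1621\right) \left(- \frac{1}{1839}\right) - \left(230 - \frac{26}{265}\right) = \frac{3242}{1839} - \frac{60924}{265} = - \frac{111180106}{487335}$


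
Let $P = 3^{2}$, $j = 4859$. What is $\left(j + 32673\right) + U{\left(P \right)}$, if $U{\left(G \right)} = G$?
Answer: $37541$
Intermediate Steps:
$P = 9$
$\left(j + 32673\right) + U{\left(P \right)} = \left(4859 + 32673\right) + 9 = 37532 + 9 = 37541$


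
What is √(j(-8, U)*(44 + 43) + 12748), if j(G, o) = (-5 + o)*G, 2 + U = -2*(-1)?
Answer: 2*√4057 ≈ 127.39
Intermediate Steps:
U = 0 (U = -2 - 2*(-1) = -2 + 2 = 0)
j(G, o) = G*(-5 + o)
√(j(-8, U)*(44 + 43) + 12748) = √((-8*(-5 + 0))*(44 + 43) + 12748) = √(-8*(-5)*87 + 12748) = √(40*87 + 12748) = √(3480 + 12748) = √16228 = 2*√4057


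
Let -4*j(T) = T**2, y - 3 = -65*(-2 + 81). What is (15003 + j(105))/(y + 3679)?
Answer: -48987/5812 ≈ -8.4286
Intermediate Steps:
y = -5132 (y = 3 - 65*(-2 + 81) = 3 - 65*79 = 3 - 5135 = -5132)
j(T) = -T**2/4
(15003 + j(105))/(y + 3679) = (15003 - 1/4*105**2)/(-5132 + 3679) = (15003 - 1/4*11025)/(-1453) = (15003 - 11025/4)*(-1/1453) = (48987/4)*(-1/1453) = -48987/5812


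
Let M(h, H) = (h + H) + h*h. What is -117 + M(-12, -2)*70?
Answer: 8983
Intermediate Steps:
M(h, H) = H + h + h² (M(h, H) = (H + h) + h² = H + h + h²)
-117 + M(-12, -2)*70 = -117 + (-2 - 12 + (-12)²)*70 = -117 + (-2 - 12 + 144)*70 = -117 + 130*70 = -117 + 9100 = 8983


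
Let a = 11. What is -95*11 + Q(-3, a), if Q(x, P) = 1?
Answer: -1044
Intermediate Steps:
-95*11 + Q(-3, a) = -95*11 + 1 = -1045 + 1 = -1044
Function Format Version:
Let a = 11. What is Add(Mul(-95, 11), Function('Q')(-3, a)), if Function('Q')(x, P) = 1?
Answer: -1044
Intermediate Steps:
Add(Mul(-95, 11), Function('Q')(-3, a)) = Add(Mul(-95, 11), 1) = Add(-1045, 1) = -1044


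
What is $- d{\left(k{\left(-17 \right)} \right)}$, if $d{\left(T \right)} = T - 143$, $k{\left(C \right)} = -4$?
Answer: $147$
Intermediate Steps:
$d{\left(T \right)} = -143 + T$ ($d{\left(T \right)} = T - 143 = -143 + T$)
$- d{\left(k{\left(-17 \right)} \right)} = - (-143 - 4) = \left(-1\right) \left(-147\right) = 147$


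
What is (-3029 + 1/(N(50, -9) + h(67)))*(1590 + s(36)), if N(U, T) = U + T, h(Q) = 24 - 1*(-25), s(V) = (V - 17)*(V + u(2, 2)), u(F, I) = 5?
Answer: -645810721/90 ≈ -7.1757e+6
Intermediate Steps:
s(V) = (-17 + V)*(5 + V) (s(V) = (V - 17)*(V + 5) = (-17 + V)*(5 + V))
h(Q) = 49 (h(Q) = 24 + 25 = 49)
N(U, T) = T + U
(-3029 + 1/(N(50, -9) + h(67)))*(1590 + s(36)) = (-3029 + 1/((-9 + 50) + 49))*(1590 + (-85 + 36**2 - 12*36)) = (-3029 + 1/(41 + 49))*(1590 + (-85 + 1296 - 432)) = (-3029 + 1/90)*(1590 + 779) = (-3029 + 1/90)*2369 = -272609/90*2369 = -645810721/90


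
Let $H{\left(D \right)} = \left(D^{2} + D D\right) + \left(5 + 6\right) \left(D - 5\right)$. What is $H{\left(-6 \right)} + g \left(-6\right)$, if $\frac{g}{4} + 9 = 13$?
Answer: $-145$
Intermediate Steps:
$g = 16$ ($g = -36 + 4 \cdot 13 = -36 + 52 = 16$)
$H{\left(D \right)} = -55 + 2 D^{2} + 11 D$ ($H{\left(D \right)} = \left(D^{2} + D^{2}\right) + 11 \left(-5 + D\right) = 2 D^{2} + \left(-55 + 11 D\right) = -55 + 2 D^{2} + 11 D$)
$H{\left(-6 \right)} + g \left(-6\right) = \left(-55 + 2 \left(-6\right)^{2} + 11 \left(-6\right)\right) + 16 \left(-6\right) = \left(-55 + 2 \cdot 36 - 66\right) - 96 = \left(-55 + 72 - 66\right) - 96 = -49 - 96 = -145$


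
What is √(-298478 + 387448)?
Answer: √88970 ≈ 298.28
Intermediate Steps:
√(-298478 + 387448) = √88970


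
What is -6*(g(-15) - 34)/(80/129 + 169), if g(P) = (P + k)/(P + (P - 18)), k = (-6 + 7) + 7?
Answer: 209625/175048 ≈ 1.1975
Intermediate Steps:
k = 8 (k = 1 + 7 = 8)
g(P) = (8 + P)/(-18 + 2*P) (g(P) = (P + 8)/(P + (P - 18)) = (8 + P)/(P + (-18 + P)) = (8 + P)/(-18 + 2*P))
-6*(g(-15) - 34)/(80/129 + 169) = -6*((8 - 15)/(2*(-9 - 15)) - 34)/(80/129 + 169) = -6*((1/2)*(-7)/(-24) - 34)/(80*(1/129) + 169) = -6*((1/2)*(-1/24)*(-7) - 34)/(80/129 + 169) = -6*(7/48 - 34)/21881/129 = -(-1625)*129/(8*21881) = -6*(-69875/350096) = 209625/175048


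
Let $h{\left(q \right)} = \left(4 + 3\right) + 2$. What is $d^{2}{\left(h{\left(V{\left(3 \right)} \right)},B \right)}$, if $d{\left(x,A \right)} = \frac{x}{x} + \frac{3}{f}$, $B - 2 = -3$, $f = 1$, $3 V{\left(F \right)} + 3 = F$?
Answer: $16$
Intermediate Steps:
$V{\left(F \right)} = -1 + \frac{F}{3}$
$h{\left(q \right)} = 9$ ($h{\left(q \right)} = 7 + 2 = 9$)
$B = -1$ ($B = 2 - 3 = -1$)
$d{\left(x,A \right)} = 4$ ($d{\left(x,A \right)} = \frac{x}{x} + \frac{3}{1} = 1 + 3 \cdot 1 = 1 + 3 = 4$)
$d^{2}{\left(h{\left(V{\left(3 \right)} \right)},B \right)} = 4^{2} = 16$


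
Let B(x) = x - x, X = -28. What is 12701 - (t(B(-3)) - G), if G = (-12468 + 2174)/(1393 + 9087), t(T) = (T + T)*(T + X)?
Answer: 66548093/5240 ≈ 12700.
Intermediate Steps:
B(x) = 0
t(T) = 2*T*(-28 + T) (t(T) = (T + T)*(T - 28) = (2*T)*(-28 + T) = 2*T*(-28 + T))
G = -5147/5240 (G = -10294/10480 = -10294*1/10480 = -5147/5240 ≈ -0.98225)
12701 - (t(B(-3)) - G) = 12701 - (2*0*(-28 + 0) - 1*(-5147/5240)) = 12701 - (2*0*(-28) + 5147/5240) = 12701 - (0 + 5147/5240) = 12701 - 1*5147/5240 = 12701 - 5147/5240 = 66548093/5240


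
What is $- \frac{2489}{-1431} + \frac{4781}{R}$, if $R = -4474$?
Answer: $\frac{4294175}{6402294} \approx 0.67072$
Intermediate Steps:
$- \frac{2489}{-1431} + \frac{4781}{R} = - \frac{2489}{-1431} + \frac{4781}{-4474} = \left(-2489\right) \left(- \frac{1}{1431}\right) + 4781 \left(- \frac{1}{4474}\right) = \frac{2489}{1431} - \frac{4781}{4474} = \frac{4294175}{6402294}$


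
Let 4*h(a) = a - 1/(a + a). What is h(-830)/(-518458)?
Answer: 1377799/3442561120 ≈ 0.00040023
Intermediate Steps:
h(a) = -1/(8*a) + a/4 (h(a) = (a - 1/(a + a))/4 = (a - 1/(2*a))/4 = -1/(8*a) + a/4)
h(-830)/(-518458) = (-⅛/(-830) + (¼)*(-830))/(-518458) = (-⅛*(-1/830) - 415/2)*(-1/518458) = (1/6640 - 415/2)*(-1/518458) = -1377799/6640*(-1/518458) = 1377799/3442561120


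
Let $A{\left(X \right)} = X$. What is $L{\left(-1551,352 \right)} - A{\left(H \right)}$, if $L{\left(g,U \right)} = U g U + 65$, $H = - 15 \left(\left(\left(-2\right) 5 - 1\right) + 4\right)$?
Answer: $-192175144$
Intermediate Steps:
$H = 105$ ($H = - 15 \left(\left(-10 - 1\right) + 4\right) = - 15 \left(-11 + 4\right) = \left(-15\right) \left(-7\right) = 105$)
$L{\left(g,U \right)} = 65 + g U^{2}$ ($L{\left(g,U \right)} = g U^{2} + 65 = 65 + g U^{2}$)
$L{\left(-1551,352 \right)} - A{\left(H \right)} = \left(65 - 1551 \cdot 352^{2}\right) - 105 = \left(65 - 192175104\right) - 105 = -192175039 - 105 = -192175144$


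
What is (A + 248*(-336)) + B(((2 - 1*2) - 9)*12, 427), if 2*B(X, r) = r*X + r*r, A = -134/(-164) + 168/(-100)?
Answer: -15602922/1025 ≈ -15222.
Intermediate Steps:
A = -1769/2050 (A = -134*(-1/164) + 168*(-1/100) = 67/82 - 42/25 = -1769/2050 ≈ -0.86293)
B(X, r) = r²/2 + X*r/2 (B(X, r) = (r*X + r*r)/2 = (X*r + r²)/2 = (r² + X*r)/2 = r²/2 + X*r/2)
(A + 248*(-336)) + B(((2 - 1*2) - 9)*12, 427) = (-1769/2050 + 248*(-336)) + (½)*427*(((2 - 1*2) - 9)*12 + 427) = (-1769/2050 - 83328) + (½)*427*(((2 - 2) - 9)*12 + 427) = -170824169/2050 + (½)*427*((0 - 9)*12 + 427) = -170824169/2050 + (½)*427*(-9*12 + 427) = -170824169/2050 + (½)*427*(-108 + 427) = -170824169/2050 + (½)*427*319 = -170824169/2050 + 136213/2 = -15602922/1025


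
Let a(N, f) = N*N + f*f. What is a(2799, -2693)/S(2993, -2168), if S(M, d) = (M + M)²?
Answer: 7543325/17916098 ≈ 0.42104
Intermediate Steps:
S(M, d) = 4*M² (S(M, d) = (2*M)² = 4*M²)
a(N, f) = N² + f²
a(2799, -2693)/S(2993, -2168) = (2799² + (-2693)²)/((4*2993²)) = (7834401 + 7252249)/((4*8958049)) = 15086650/35832196 = 15086650*(1/35832196) = 7543325/17916098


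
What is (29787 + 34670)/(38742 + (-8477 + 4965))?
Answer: 64457/35230 ≈ 1.8296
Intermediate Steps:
(29787 + 34670)/(38742 + (-8477 + 4965)) = 64457/(38742 - 3512) = 64457/35230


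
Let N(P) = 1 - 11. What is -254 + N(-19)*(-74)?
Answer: 486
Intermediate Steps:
N(P) = -10
-254 + N(-19)*(-74) = -254 - 10*(-74) = -254 + 740 = 486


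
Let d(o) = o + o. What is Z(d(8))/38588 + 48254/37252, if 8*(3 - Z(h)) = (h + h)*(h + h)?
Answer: 464342213/359370044 ≈ 1.2921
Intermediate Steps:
d(o) = 2*o
Z(h) = 3 - h²/2 (Z(h) = 3 - (h + h)*(h + h)/8 = 3 - 2*h*2*h/8 = 3 - h²/2)
Z(d(8))/38588 + 48254/37252 = (3 - (2*8)²/2)/38588 + 48254/37252 = (3 - ½*16²)*(1/38588) + 48254*(1/37252) = (3 - ½*256)*(1/38588) + 24127/18626 = (3 - 128)*(1/38588) + 24127/18626 = -125*1/38588 + 24127/18626 = -125/38588 + 24127/18626 = 464342213/359370044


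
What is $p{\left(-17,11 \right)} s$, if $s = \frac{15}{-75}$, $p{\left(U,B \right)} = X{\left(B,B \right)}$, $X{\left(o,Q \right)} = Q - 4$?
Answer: $- \frac{7}{5} \approx -1.4$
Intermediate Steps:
$X{\left(o,Q \right)} = -4 + Q$
$p{\left(U,B \right)} = -4 + B$
$s = - \frac{1}{5}$ ($s = 15 \left(- \frac{1}{75}\right) = - \frac{1}{5} \approx -0.2$)
$p{\left(-17,11 \right)} s = \left(-4 + 11\right) \left(- \frac{1}{5}\right) = 7 \left(- \frac{1}{5}\right) = - \frac{7}{5}$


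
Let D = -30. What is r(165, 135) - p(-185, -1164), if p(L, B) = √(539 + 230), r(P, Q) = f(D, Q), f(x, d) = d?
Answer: 135 - √769 ≈ 107.27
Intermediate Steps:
r(P, Q) = Q
p(L, B) = √769
r(165, 135) - p(-185, -1164) = 135 - √769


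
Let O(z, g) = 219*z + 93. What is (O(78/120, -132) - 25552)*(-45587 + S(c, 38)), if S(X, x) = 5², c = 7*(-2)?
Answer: 11534772073/10 ≈ 1.1535e+9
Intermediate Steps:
c = -14
S(X, x) = 25
O(z, g) = 93 + 219*z
(O(78/120, -132) - 25552)*(-45587 + S(c, 38)) = ((93 + 219*(78/120)) - 25552)*(-45587 + 25) = ((93 + 219*(78*(1/120))) - 25552)*(-45562) = ((93 + 219*(13/20)) - 25552)*(-45562) = ((93 + 2847/20) - 25552)*(-45562) = (4707/20 - 25552)*(-45562) = -506333/20*(-45562) = 11534772073/10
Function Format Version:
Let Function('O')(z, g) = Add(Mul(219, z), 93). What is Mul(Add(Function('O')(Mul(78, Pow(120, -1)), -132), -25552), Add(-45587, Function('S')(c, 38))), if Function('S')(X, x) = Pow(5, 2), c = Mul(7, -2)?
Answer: Rational(11534772073, 10) ≈ 1.1535e+9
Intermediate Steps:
c = -14
Function('S')(X, x) = 25
Function('O')(z, g) = Add(93, Mul(219, z))
Mul(Add(Function('O')(Mul(78, Pow(120, -1)), -132), -25552), Add(-45587, Function('S')(c, 38))) = Mul(Add(Add(93, Mul(219, Mul(78, Pow(120, -1)))), -25552), Add(-45587, 25)) = Mul(Add(Add(93, Mul(219, Mul(78, Rational(1, 120)))), -25552), -45562) = Mul(Add(Add(93, Mul(219, Rational(13, 20))), -25552), -45562) = Mul(Add(Add(93, Rational(2847, 20)), -25552), -45562) = Mul(Add(Rational(4707, 20), -25552), -45562) = Mul(Rational(-506333, 20), -45562) = Rational(11534772073, 10)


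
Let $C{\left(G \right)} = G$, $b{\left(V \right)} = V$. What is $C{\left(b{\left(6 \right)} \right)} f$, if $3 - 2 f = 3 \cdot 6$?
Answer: $-45$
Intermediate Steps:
$f = - \frac{15}{2}$ ($f = \frac{3}{2} - \frac{3 \cdot 6}{2} = \frac{3}{2} - 9 = - \frac{15}{2} \approx -7.5$)
$C{\left(b{\left(6 \right)} \right)} f = 6 \left(- \frac{15}{2}\right) = -45$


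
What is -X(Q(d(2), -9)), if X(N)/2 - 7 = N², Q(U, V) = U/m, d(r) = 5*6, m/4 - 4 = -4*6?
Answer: -457/32 ≈ -14.281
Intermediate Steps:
m = -80 (m = 16 + 4*(-4*6) = 16 + 4*(-24) = 16 - 96 = -80)
d(r) = 30
Q(U, V) = -U/80 (Q(U, V) = U/(-80) = U*(-1/80) = -U/80)
X(N) = 14 + 2*N²
-X(Q(d(2), -9)) = -(14 + 2*(-1/80*30)²) = -(14 + 2*(-3/8)²) = -(14 + 2*(9/64)) = -(14 + 9/32) = -1*457/32 = -457/32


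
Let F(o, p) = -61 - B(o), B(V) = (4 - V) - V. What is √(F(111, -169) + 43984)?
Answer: √44141 ≈ 210.10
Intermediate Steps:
B(V) = 4 - 2*V
F(o, p) = -65 + 2*o (F(o, p) = -61 - (4 - 2*o) = -61 + (-4 + 2*o) = -65 + 2*o)
√(F(111, -169) + 43984) = √((-65 + 2*111) + 43984) = √((-65 + 222) + 43984) = √(157 + 43984) = √44141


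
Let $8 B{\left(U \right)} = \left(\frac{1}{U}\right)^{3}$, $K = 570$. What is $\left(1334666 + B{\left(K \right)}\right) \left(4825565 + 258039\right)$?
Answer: $\frac{2513036940596359174901}{370386000} \approx 6.7849 \cdot 10^{12}$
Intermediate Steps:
$B{\left(U \right)} = \frac{1}{8 U^{3}}$ ($B{\left(U \right)} = \frac{\left(\frac{1}{U}\right)^{3}}{8} = \frac{1}{8 U^{3}}$)
$\left(1334666 + B{\left(K \right)}\right) \left(4825565 + 258039\right) = \left(1334666 + \frac{1}{8 \cdot 185193000}\right) \left(4825565 + 258039\right) = \left(1334666 + \frac{1}{8} \cdot \frac{1}{185193000}\right) 5083604 = \left(1334666 + \frac{1}{1481544000}\right) 5083604 = \frac{1977366404304001}{1481544000} \cdot 5083604 = \frac{2513036940596359174901}{370386000}$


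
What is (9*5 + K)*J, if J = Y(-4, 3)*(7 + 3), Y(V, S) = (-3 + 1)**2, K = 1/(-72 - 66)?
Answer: 124180/69 ≈ 1799.7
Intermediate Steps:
K = -1/138 (K = 1/(-138) = -1/138 ≈ -0.0072464)
Y(V, S) = 4 (Y(V, S) = (-2)**2 = 4)
J = 40 (J = 4*(7 + 3) = 4*10 = 40)
(9*5 + K)*J = (9*5 - 1/138)*40 = (45 - 1/138)*40 = (6209/138)*40 = 124180/69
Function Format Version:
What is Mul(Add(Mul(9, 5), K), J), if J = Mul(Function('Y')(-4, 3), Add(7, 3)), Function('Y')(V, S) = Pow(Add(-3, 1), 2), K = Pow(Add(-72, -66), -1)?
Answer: Rational(124180, 69) ≈ 1799.7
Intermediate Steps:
K = Rational(-1, 138) (K = Pow(-138, -1) = Rational(-1, 138) ≈ -0.0072464)
Function('Y')(V, S) = 4 (Function('Y')(V, S) = Pow(-2, 2) = 4)
J = 40 (J = Mul(4, Add(7, 3)) = Mul(4, 10) = 40)
Mul(Add(Mul(9, 5), K), J) = Mul(Add(Mul(9, 5), Rational(-1, 138)), 40) = Mul(Add(45, Rational(-1, 138)), 40) = Mul(Rational(6209, 138), 40) = Rational(124180, 69)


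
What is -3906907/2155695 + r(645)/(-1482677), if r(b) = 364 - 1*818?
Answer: -5791702464509/3196199395515 ≈ -1.8121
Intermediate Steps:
r(b) = -454 (r(b) = 364 - 818 = -454)
-3906907/2155695 + r(645)/(-1482677) = -3906907/2155695 - 454/(-1482677) = -3906907*1/2155695 - 454*(-1/1482677) = -3906907/2155695 + 454/1482677 = -5791702464509/3196199395515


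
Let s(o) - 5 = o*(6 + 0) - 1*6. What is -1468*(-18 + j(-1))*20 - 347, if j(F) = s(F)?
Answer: 733653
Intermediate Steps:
s(o) = -1 + 6*o (s(o) = 5 + (o*(6 + 0) - 1*6) = 5 + (o*6 - 6) = 5 + (6*o - 6) = 5 + (-6 + 6*o) = -1 + 6*o)
j(F) = -1 + 6*F
-1468*(-18 + j(-1))*20 - 347 = -1468*(-18 + (-1 + 6*(-1)))*20 - 347 = -1468*(-18 + (-1 - 6))*20 - 347 = -1468*(-18 - 7)*20 - 347 = -(-36700)*20 - 347 = -1468*(-500) - 347 = 734000 - 347 = 733653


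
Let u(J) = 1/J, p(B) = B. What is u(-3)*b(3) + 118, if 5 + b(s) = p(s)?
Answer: 356/3 ≈ 118.67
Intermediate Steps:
b(s) = -5 + s
u(-3)*b(3) + 118 = (-5 + 3)/(-3) + 118 = -⅓*(-2) + 118 = ⅔ + 118 = 356/3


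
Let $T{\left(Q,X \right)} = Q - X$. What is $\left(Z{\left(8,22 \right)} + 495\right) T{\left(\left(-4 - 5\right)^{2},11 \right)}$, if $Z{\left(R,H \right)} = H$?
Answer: $36190$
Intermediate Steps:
$\left(Z{\left(8,22 \right)} + 495\right) T{\left(\left(-4 - 5\right)^{2},11 \right)} = \left(22 + 495\right) \left(\left(-4 - 5\right)^{2} - 11\right) = 517 \left(\left(-9\right)^{2} - 11\right) = 517 \left(81 - 11\right) = 517 \cdot 70 = 36190$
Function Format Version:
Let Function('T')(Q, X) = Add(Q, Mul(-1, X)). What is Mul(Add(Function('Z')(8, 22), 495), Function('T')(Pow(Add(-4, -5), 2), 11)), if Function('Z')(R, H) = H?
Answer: 36190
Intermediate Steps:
Mul(Add(Function('Z')(8, 22), 495), Function('T')(Pow(Add(-4, -5), 2), 11)) = Mul(Add(22, 495), Add(Pow(Add(-4, -5), 2), Mul(-1, 11))) = Mul(517, Add(Pow(-9, 2), -11)) = Mul(517, Add(81, -11)) = Mul(517, 70) = 36190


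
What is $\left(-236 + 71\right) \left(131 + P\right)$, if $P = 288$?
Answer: $-69135$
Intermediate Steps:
$\left(-236 + 71\right) \left(131 + P\right) = \left(-236 + 71\right) \left(131 + 288\right) = \left(-165\right) 419 = -69135$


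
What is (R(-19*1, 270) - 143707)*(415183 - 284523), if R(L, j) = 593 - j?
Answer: -18734553440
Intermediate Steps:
(R(-19*1, 270) - 143707)*(415183 - 284523) = ((593 - 1*270) - 143707)*(415183 - 284523) = ((593 - 270) - 143707)*130660 = (323 - 143707)*130660 = -143384*130660 = -18734553440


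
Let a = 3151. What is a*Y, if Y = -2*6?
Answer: -37812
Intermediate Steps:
Y = -12
a*Y = 3151*(-12) = -37812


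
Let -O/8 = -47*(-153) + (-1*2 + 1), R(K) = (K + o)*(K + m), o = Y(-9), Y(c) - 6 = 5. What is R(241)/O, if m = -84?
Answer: -9891/14380 ≈ -0.68783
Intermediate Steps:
Y(c) = 11 (Y(c) = 6 + 5 = 11)
o = 11
R(K) = (-84 + K)*(11 + K) (R(K) = (K + 11)*(K - 84) = (11 + K)*(-84 + K) = (-84 + K)*(11 + K))
O = -57520 (O = -8*(-47*(-153) + (-1*2 + 1)) = -8*(7191 + (-2 + 1)) = -8*(7191 - 1) = -8*7190 = -57520)
R(241)/O = (-924 + 241² - 73*241)/(-57520) = (-924 + 58081 - 17593)*(-1/57520) = 39564*(-1/57520) = -9891/14380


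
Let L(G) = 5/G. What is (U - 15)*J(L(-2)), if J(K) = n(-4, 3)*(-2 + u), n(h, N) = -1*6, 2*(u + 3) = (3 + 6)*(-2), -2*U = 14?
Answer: -1848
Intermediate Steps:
U = -7 (U = -1/2*14 = -7)
u = -12 (u = -3 + ((3 + 6)*(-2))/2 = -3 + (9*(-2))/2 = -3 + (1/2)*(-18) = -3 - 9 = -12)
n(h, N) = -6
J(K) = 84 (J(K) = -6*(-2 - 12) = -6*(-14) = 84)
(U - 15)*J(L(-2)) = (-7 - 15)*84 = -22*84 = -1848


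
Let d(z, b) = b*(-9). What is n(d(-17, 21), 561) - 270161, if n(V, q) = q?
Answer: -269600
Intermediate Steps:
d(z, b) = -9*b
n(d(-17, 21), 561) - 270161 = 561 - 270161 = -269600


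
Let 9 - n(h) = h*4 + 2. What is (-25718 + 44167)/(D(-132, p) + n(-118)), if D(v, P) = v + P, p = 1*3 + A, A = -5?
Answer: 18449/345 ≈ 53.475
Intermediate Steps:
p = -2 (p = 1*3 - 5 = 3 - 5 = -2)
n(h) = 7 - 4*h (n(h) = 9 - (h*4 + 2) = 9 - (4*h + 2) = 9 - (2 + 4*h) = 9 + (-2 - 4*h) = 7 - 4*h)
D(v, P) = P + v
(-25718 + 44167)/(D(-132, p) + n(-118)) = (-25718 + 44167)/((-2 - 132) + (7 - 4*(-118))) = 18449/(-134 + (7 + 472)) = 18449/(-134 + 479) = 18449/345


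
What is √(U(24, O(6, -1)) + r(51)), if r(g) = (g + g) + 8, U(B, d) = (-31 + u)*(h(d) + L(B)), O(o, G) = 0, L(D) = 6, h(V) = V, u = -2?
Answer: 2*I*√22 ≈ 9.3808*I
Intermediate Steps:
U(B, d) = -198 - 33*d (U(B, d) = (-31 - 2)*(d + 6) = -33*(6 + d) = -198 - 33*d)
r(g) = 8 + 2*g (r(g) = 2*g + 8 = 8 + 2*g)
√(U(24, O(6, -1)) + r(51)) = √((-198 - 33*0) + (8 + 2*51)) = √((-198 + 0) + (8 + 102)) = √(-198 + 110) = √(-88) = 2*I*√22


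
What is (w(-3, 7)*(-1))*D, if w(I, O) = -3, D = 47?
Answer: 141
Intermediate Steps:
(w(-3, 7)*(-1))*D = -3*(-1)*47 = 3*47 = 141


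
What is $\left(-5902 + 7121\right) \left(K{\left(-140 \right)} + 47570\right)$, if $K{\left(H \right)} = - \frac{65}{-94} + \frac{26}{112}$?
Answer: $\frac{152626931949}{2632} \approx 5.7989 \cdot 10^{7}$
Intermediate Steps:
$K{\left(H \right)} = \frac{2431}{2632}$ ($K{\left(H \right)} = \left(-65\right) \left(- \frac{1}{94}\right) + 26 \cdot \frac{1}{112} = \frac{65}{94} + \frac{13}{56} = \frac{2431}{2632}$)
$\left(-5902 + 7121\right) \left(K{\left(-140 \right)} + 47570\right) = \left(-5902 + 7121\right) \left(\frac{2431}{2632} + 47570\right) = 1219 \cdot \frac{125206671}{2632} = \frac{152626931949}{2632}$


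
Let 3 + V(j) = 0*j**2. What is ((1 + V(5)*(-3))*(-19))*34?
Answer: -6460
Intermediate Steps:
V(j) = -3 (V(j) = -3 + 0*j**2 = -3 + 0 = -3)
((1 + V(5)*(-3))*(-19))*34 = ((1 - 3*(-3))*(-19))*34 = ((1 + 9)*(-19))*34 = (10*(-19))*34 = -190*34 = -6460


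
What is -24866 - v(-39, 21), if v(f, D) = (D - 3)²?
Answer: -25190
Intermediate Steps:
v(f, D) = (-3 + D)²
-24866 - v(-39, 21) = -24866 - (-3 + 21)² = -24866 - 1*18² = -24866 - 1*324 = -24866 - 324 = -25190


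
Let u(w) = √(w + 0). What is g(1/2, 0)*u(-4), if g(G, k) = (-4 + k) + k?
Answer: -8*I ≈ -8.0*I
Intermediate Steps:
u(w) = √w
g(G, k) = -4 + 2*k
g(1/2, 0)*u(-4) = (-4 + 2*0)*√(-4) = (-4 + 0)*(2*I) = -8*I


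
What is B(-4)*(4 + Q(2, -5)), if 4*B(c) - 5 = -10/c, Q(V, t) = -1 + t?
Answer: -15/4 ≈ -3.7500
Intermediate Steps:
B(c) = 5/4 - 5/(2*c) (B(c) = 5/4 + (-10/c)/4 = 5/4 - 5/(2*c))
B(-4)*(4 + Q(2, -5)) = ((5/4)*(-2 - 4)/(-4))*(4 + (-1 - 5)) = ((5/4)*(-¼)*(-6))*(4 - 6) = (15/8)*(-2) = -15/4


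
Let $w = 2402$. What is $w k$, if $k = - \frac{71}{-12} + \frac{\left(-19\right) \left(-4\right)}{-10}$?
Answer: $- \frac{121301}{30} \approx -4043.4$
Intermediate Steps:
$k = - \frac{101}{60}$ ($k = \left(-71\right) \left(- \frac{1}{12}\right) + 76 \left(- \frac{1}{10}\right) = \frac{71}{12} - \frac{38}{5} = - \frac{101}{60} \approx -1.6833$)
$w k = 2402 \left(- \frac{101}{60}\right) = - \frac{121301}{30}$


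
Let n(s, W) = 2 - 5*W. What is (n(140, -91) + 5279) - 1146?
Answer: 4590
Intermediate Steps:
(n(140, -91) + 5279) - 1146 = ((2 - 5*(-91)) + 5279) - 1146 = ((2 + 455) + 5279) - 1146 = (457 + 5279) - 1146 = 5736 - 1146 = 4590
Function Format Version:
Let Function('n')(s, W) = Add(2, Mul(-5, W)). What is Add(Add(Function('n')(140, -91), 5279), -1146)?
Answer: 4590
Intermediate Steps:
Add(Add(Function('n')(140, -91), 5279), -1146) = Add(Add(Add(2, Mul(-5, -91)), 5279), -1146) = Add(Add(Add(2, 455), 5279), -1146) = Add(Add(457, 5279), -1146) = Add(5736, -1146) = 4590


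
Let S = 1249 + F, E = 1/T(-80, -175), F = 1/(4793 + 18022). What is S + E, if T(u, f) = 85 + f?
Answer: 11398273/9126 ≈ 1249.0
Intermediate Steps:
F = 1/22815 ≈ 4.3831e-5
E = -1/90 (E = 1/(85 - 175) = 1/(-90) = -1/90 ≈ -0.011111)
S = 28495936/22815 (S = 1249 + 1/22815 = 28495936/22815 ≈ 1249.0)
S + E = 28495936/22815 - 1/90 = 11398273/9126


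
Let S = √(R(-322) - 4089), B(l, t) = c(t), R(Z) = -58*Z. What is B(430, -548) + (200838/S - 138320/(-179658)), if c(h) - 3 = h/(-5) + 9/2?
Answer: 105881359/898290 + 200838*√14587/14587 ≈ 1780.8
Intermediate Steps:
c(h) = 15/2 - h/5 (c(h) = 3 + (h/(-5) + 9/2) = 3 + (h*(-⅕) + 9*(½)) = 3 + (-h/5 + 9/2) = 3 + (9/2 - h/5) = 15/2 - h/5)
B(l, t) = 15/2 - t/5
S = √14587 (S = √(-58*(-322) - 4089) = √(18676 - 4089) = √14587 ≈ 120.78)
B(430, -548) + (200838/S - 138320/(-179658)) = (15/2 - ⅕*(-548)) + (200838/(√14587) - 138320/(-179658)) = (15/2 + 548/5) + (200838*(√14587/14587) - 138320*(-1/179658)) = 1171/10 + (200838*√14587/14587 + 69160/89829) = 1171/10 + (69160/89829 + 200838*√14587/14587) = 105881359/898290 + 200838*√14587/14587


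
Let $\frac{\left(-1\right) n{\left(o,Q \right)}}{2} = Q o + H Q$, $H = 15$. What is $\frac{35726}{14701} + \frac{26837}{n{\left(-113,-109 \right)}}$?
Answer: $\frac{368719527}{314072164} \approx 1.174$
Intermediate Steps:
$n{\left(o,Q \right)} = - 30 Q - 2 Q o$ ($n{\left(o,Q \right)} = - 2 \left(Q o + 15 Q\right) = - 2 \left(15 Q + Q o\right) = - 30 Q - 2 Q o$)
$\frac{35726}{14701} + \frac{26837}{n{\left(-113,-109 \right)}} = \frac{35726}{14701} + \frac{26837}{\left(-2\right) \left(-109\right) \left(15 - 113\right)} = 35726 \cdot \frac{1}{14701} + \frac{26837}{\left(-2\right) \left(-109\right) \left(-98\right)} = \frac{35726}{14701} + \frac{26837}{-21364} = \frac{35726}{14701} + 26837 \left(- \frac{1}{21364}\right) = \frac{35726}{14701} - \frac{26837}{21364} = \frac{368719527}{314072164}$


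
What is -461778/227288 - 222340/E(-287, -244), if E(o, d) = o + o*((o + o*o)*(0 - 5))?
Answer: -27221078680447/13385829353652 ≈ -2.0336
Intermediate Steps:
E(o, d) = o + o*(-5*o - 5*o²) (E(o, d) = o + o*((o + o²)*(-5)) = o + o*(-5*o - 5*o²))
-461778/227288 - 222340/E(-287, -244) = -461778/227288 - 222340*(-1/(287*(1 - 5*(-287) - 5*(-287)²))) = -461778*1/227288 - 222340*(-1/(287*(1 + 1435 - 5*82369))) = -230889/113644 - 222340*(-1/(287*(1 + 1435 - 411845))) = -230889/113644 - 222340/((-287*(-410409))) = -230889/113644 - 222340/117787383 = -27221078680447/13385829353652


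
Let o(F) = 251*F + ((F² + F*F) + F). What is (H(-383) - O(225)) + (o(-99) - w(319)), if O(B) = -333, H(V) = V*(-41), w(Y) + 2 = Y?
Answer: 10373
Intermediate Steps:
w(Y) = -2 + Y
H(V) = -41*V
o(F) = 2*F² + 252*F (o(F) = 251*F + ((F² + F²) + F) = 251*F + (2*F² + F) = 251*F + (F + 2*F²) = 2*F² + 252*F)
(H(-383) - O(225)) + (o(-99) - w(319)) = (-41*(-383) - 1*(-333)) + (2*(-99)*(126 - 99) - (-2 + 319)) = (15703 + 333) + (2*(-99)*27 - 1*317) = 16036 + (-5346 - 317) = 16036 - 5663 = 10373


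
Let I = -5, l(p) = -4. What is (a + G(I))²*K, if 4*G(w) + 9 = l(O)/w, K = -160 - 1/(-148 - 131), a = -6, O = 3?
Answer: -1157087519/111600 ≈ -10368.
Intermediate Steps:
K = -44639/279 (K = -160 - 1/(-279) = -160 - 1*(-1/279) = -160 + 1/279 = -44639/279 ≈ -160.00)
G(w) = -9/4 - 1/w (G(w) = -9/4 + (-4/w)/4 = -9/4 - 1/w)
(a + G(I))²*K = (-6 + (-9/4 - 1/(-5)))²*(-44639/279) = (-6 + (-9/4 - 1*(-⅕)))²*(-44639/279) = (-6 + (-9/4 + ⅕))²*(-44639/279) = (-6 - 41/20)²*(-44639/279) = (-161/20)²*(-44639/279) = (25921/400)*(-44639/279) = -1157087519/111600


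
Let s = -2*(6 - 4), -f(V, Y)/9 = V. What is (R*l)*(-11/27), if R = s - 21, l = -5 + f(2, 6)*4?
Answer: -21175/27 ≈ -784.26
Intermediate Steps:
f(V, Y) = -9*V
l = -77 (l = -5 - 9*2*4 = -5 - 18*4 = -5 - 72 = -77)
s = -4 (s = -2*2 = -4)
R = -25 (R = -4 - 21 = -25)
(R*l)*(-11/27) = (-25*(-77))*(-11/27) = 1925*(-11*1/27) = 1925*(-11/27) = -21175/27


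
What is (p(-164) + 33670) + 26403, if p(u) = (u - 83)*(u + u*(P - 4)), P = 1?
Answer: -20943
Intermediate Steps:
p(u) = -2*u*(-83 + u) (p(u) = (u - 83)*(u + u*(1 - 4)) = (-83 + u)*(u + u*(-3)) = (-83 + u)*(u - 3*u) = (-83 + u)*(-2*u) = -2*u*(-83 + u))
(p(-164) + 33670) + 26403 = (2*(-164)*(83 - 1*(-164)) + 33670) + 26403 = (2*(-164)*(83 + 164) + 33670) + 26403 = (2*(-164)*247 + 33670) + 26403 = (-81016 + 33670) + 26403 = -47346 + 26403 = -20943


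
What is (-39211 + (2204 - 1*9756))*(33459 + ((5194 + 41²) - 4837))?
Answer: -1659946211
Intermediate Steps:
(-39211 + (2204 - 1*9756))*(33459 + ((5194 + 41²) - 4837)) = (-39211 + (2204 - 9756))*(33459 + ((5194 + 1681) - 4837)) = (-39211 - 7552)*(33459 + (6875 - 4837)) = -46763*(33459 + 2038) = -46763*35497 = -1659946211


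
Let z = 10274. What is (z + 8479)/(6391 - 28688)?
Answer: -18753/22297 ≈ -0.84105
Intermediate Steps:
(z + 8479)/(6391 - 28688) = (10274 + 8479)/(6391 - 28688) = 18753/(-22297) = 18753*(-1/22297) = -18753/22297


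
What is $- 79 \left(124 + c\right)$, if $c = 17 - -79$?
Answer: $-17380$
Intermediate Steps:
$c = 96$ ($c = 17 + 79 = 96$)
$- 79 \left(124 + c\right) = - 79 \left(124 + 96\right) = \left(-79\right) 220 = -17380$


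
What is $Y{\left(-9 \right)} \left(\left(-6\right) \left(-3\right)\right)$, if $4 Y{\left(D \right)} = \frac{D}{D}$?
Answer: $\frac{9}{2} \approx 4.5$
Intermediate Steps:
$Y{\left(D \right)} = \frac{1}{4}$ ($Y{\left(D \right)} = \frac{D \frac{1}{D}}{4} = \frac{1}{4} \cdot 1 = \frac{1}{4}$)
$Y{\left(-9 \right)} \left(\left(-6\right) \left(-3\right)\right) = \frac{\left(-6\right) \left(-3\right)}{4} = \frac{1}{4} \cdot 18 = \frac{9}{2}$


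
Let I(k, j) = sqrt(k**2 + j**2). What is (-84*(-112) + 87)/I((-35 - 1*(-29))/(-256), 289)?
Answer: 1215360*sqrt(1368408073)/1368408073 ≈ 32.855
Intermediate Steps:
I(k, j) = sqrt(j**2 + k**2)
(-84*(-112) + 87)/I((-35 - 1*(-29))/(-256), 289) = (-84*(-112) + 87)/(sqrt(289**2 + ((-35 - 1*(-29))/(-256))**2)) = (9408 + 87)/(sqrt(83521 + ((-35 + 29)*(-1/256))**2)) = 9495/(sqrt(83521 + (-6*(-1/256))**2)) = 9495/(sqrt(83521 + (3/128)**2)) = 9495/(sqrt(83521 + 9/16384)) = 9495/(sqrt(1368408073/16384)) = 9495/((sqrt(1368408073)/128)) = 9495*(128*sqrt(1368408073)/1368408073) = 1215360*sqrt(1368408073)/1368408073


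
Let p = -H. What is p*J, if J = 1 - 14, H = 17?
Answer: 221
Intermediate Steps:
p = -17 (p = -1*17 = -17)
J = -13
p*J = -17*(-13) = 221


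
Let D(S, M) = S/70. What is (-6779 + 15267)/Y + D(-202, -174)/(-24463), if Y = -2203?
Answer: -7267245537/1886219615 ≈ -3.8528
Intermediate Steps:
D(S, M) = S/70 (D(S, M) = S*(1/70) = S/70)
(-6779 + 15267)/Y + D(-202, -174)/(-24463) = (-6779 + 15267)/(-2203) + ((1/70)*(-202))/(-24463) = 8488*(-1/2203) - 101/35*(-1/24463) = -8488/2203 + 101/856205 = -7267245537/1886219615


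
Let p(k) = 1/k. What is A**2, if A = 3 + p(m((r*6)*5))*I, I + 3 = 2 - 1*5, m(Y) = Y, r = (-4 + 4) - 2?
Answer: 961/100 ≈ 9.6100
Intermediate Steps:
r = -2 (r = 0 - 2 = -2)
I = -6 (I = -3 + (2 - 1*5) = -3 + (2 - 5) = -3 - 3 = -6)
A = 31/10 (A = 3 - 6/(-2*6*5) = 3 - 6/(-12*5) = 3 - 6/(-60) = 3 - 1/60*(-6) = 3 + 1/10 = 31/10 ≈ 3.1000)
A**2 = (31/10)**2 = 961/100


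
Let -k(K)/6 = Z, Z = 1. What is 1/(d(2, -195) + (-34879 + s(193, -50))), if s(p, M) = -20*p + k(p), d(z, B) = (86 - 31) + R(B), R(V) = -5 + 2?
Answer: -1/38693 ≈ -2.5844e-5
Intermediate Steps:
R(V) = -3
k(K) = -6 (k(K) = -6*1 = -6)
d(z, B) = 52 (d(z, B) = (86 - 31) - 3 = 55 - 3 = 52)
s(p, M) = -6 - 20*p (s(p, M) = -20*p - 6 = -6 - 20*p)
1/(d(2, -195) + (-34879 + s(193, -50))) = 1/(52 + (-34879 + (-6 - 20*193))) = 1/(52 + (-34879 + (-6 - 3860))) = 1/(52 + (-34879 - 3866)) = 1/(52 - 38745) = 1/(-38693) = -1/38693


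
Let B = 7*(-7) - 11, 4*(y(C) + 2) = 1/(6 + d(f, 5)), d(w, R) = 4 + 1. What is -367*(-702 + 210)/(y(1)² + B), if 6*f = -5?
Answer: -116523968/36197 ≈ -3219.2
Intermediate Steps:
f = -⅚ (f = (⅙)*(-5) = -⅚ ≈ -0.83333)
d(w, R) = 5
y(C) = -87/44 (y(C) = -2 + 1/(4*(6 + 5)) = -2 + (¼)/11 = -2 + (¼)*(1/11) = -2 + 1/44 = -87/44)
B = -60 (B = -49 - 11 = -60)
-367*(-702 + 210)/(y(1)² + B) = -367*(-702 + 210)/((-87/44)² - 60) = -(-180564)/(7569/1936 - 60) = -(-180564)/(-108591/1936) = -(-180564)*(-1936)/108591 = -367*317504/36197 = -116523968/36197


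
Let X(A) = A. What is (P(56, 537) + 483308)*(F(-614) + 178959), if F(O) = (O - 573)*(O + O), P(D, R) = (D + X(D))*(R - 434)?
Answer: 809859216180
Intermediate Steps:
P(D, R) = 2*D*(-434 + R) (P(D, R) = (D + D)*(R - 434) = (2*D)*(-434 + R) = 2*D*(-434 + R))
F(O) = 2*O*(-573 + O) (F(O) = (-573 + O)*(2*O) = 2*O*(-573 + O))
(P(56, 537) + 483308)*(F(-614) + 178959) = (2*56*(-434 + 537) + 483308)*(2*(-614)*(-573 - 614) + 178959) = (2*56*103 + 483308)*(2*(-614)*(-1187) + 178959) = (11536 + 483308)*(1457636 + 178959) = 494844*1636595 = 809859216180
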